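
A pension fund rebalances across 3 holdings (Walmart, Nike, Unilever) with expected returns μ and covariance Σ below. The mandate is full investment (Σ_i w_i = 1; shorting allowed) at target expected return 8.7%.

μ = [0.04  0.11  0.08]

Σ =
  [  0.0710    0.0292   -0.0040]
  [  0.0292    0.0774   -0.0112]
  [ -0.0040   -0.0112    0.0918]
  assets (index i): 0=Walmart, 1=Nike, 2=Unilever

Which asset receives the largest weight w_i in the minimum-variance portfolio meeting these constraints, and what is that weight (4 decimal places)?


Nike (0.4494)

u=Σ⁻¹μ = [-0.0290  1.5860  1.0637]
v=Σ⁻¹𝟙 = [10.3342  10.8543  12.6678]
a=μᵀu=0.258402  b=𝟙ᵀu=2.620763  c=𝟙ᵀv=33.856262  D=ac−b²=1.880113
λ₁=(c·0.087−b)/D = (33.856262·0.087−2.620763)/1.880113 = 0.172719
λ₂=(a−b·0.087)/D = (0.258402−2.620763·0.087)/1.880113 = 0.016167
w* = 0.172719·u + 0.016167·v:
  w_0 = 0.172719·-0.0290 + 0.016167·10.3342 = 0.1621  (Walmart)
  w_1 = 0.172719·1.5860 + 0.016167·10.8543 = 0.4494  (Nike)
  w_2 = 0.172719·1.0637 + 0.016167·12.6678 = 0.3885  (Unilever)
Σw_i=1.0000  μᵀw=0.0870
σ²=wᵀΣw=λ₁·μ_p+λ₂ = 0.172719·0.087 + 0.016167 = 0.031193 ≈ 0.0312


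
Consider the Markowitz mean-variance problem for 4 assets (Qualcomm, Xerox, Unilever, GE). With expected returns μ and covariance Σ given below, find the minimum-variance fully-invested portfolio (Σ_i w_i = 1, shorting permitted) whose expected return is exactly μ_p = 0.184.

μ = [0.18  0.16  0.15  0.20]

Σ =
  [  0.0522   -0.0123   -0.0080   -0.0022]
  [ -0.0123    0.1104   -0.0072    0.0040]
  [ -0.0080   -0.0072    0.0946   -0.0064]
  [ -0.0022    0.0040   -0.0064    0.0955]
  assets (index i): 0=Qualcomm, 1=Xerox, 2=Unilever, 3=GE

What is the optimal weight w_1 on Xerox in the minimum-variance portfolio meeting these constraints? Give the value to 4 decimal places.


0.0976

u=Σ⁻¹μ = [4.3614  2.0006  2.2598  2.2624]
v=Σ⁻¹𝟙 = [24.7522  12.3373  14.3803  11.4884]
a=μᵀu=1.896576  b=𝟙ᵀu=10.884074  c=𝟙ᵀv=62.958110  D=ac−b²=0.941743
λ₁=(c·0.184−b)/D = (62.958110·0.184−10.884074)/0.941743 = 0.743534
λ₂=(a−b·0.184)/D = (1.896576−10.884074·0.184)/0.941743 = -0.112657
w* = 0.743534·u + -0.112657·v:
  w_0 = 0.743534·4.3614 + -0.112657·24.7522 = 0.4543  (Qualcomm)
  w_1 = 0.743534·2.0006 + -0.112657·12.3373 = 0.0976  (Xerox)
  w_2 = 0.743534·2.2598 + -0.112657·14.3803 = 0.0602  (Unilever)
  w_3 = 0.743534·2.2624 + -0.112657·11.4884 = 0.3879  (GE)
Σw_i=1.0000  μᵀw=0.1840
σ²=wᵀΣw=λ₁·μ_p+λ₂ = 0.743534·0.184 + -0.112657 = 0.024153 ≈ 0.0242


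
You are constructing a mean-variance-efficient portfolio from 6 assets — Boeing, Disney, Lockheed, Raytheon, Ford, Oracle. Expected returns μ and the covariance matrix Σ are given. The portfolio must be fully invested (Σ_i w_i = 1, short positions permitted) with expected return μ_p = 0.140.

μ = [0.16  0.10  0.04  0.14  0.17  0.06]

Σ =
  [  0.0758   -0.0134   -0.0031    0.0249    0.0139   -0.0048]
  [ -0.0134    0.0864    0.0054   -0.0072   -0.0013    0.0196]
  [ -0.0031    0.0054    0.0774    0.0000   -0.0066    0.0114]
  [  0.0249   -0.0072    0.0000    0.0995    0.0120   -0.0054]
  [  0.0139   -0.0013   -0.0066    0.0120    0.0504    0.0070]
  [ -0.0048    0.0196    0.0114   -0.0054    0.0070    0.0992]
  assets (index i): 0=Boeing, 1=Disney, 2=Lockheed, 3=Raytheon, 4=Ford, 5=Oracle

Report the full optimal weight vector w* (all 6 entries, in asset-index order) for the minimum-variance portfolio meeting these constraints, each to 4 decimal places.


0.2224  0.1915  0.0775  0.1022  0.3952  0.0112

x=Σ⁻¹μ = [1.6290  1.4368  0.7010  0.7686  2.8474  0.1601]
y=Σ⁻¹𝟙 = [11.0654  11.9108  13.0564  6.4840  16.4355  5.9555]
a=μᵀx=1.033628  b=𝟙ᵀx=7.542942  c=𝟙ᵀy=64.907720  D=ac−b²=10.194494
λ₁=(c·0.140−b)/D = (64.907720·0.140−7.542942)/10.194494 = 0.151468
λ₂=(a−b·0.140)/D = (1.033628−7.542942·0.140)/10.194494 = -0.002196
w* = 0.151468·x + -0.002196·y:
  w_0 = 0.151468·1.6290 + -0.002196·11.0654 = 0.2224  (Boeing)
  w_1 = 0.151468·1.4368 + -0.002196·11.9108 = 0.1915  (Disney)
  w_2 = 0.151468·0.7010 + -0.002196·13.0564 = 0.0775  (Lockheed)
  w_3 = 0.151468·0.7686 + -0.002196·6.4840 = 0.1022  (Raytheon)
  w_4 = 0.151468·2.8474 + -0.002196·16.4355 = 0.3952  (Ford)
  w_5 = 0.151468·0.1601 + -0.002196·5.9555 = 0.0112  (Oracle)
Σw_i=1.0000  μᵀw=0.1400
σ²=wᵀΣw=λ₁·μ_p+λ₂ = 0.151468·0.140 + -0.002196 = 0.019010 ≈ 0.0190


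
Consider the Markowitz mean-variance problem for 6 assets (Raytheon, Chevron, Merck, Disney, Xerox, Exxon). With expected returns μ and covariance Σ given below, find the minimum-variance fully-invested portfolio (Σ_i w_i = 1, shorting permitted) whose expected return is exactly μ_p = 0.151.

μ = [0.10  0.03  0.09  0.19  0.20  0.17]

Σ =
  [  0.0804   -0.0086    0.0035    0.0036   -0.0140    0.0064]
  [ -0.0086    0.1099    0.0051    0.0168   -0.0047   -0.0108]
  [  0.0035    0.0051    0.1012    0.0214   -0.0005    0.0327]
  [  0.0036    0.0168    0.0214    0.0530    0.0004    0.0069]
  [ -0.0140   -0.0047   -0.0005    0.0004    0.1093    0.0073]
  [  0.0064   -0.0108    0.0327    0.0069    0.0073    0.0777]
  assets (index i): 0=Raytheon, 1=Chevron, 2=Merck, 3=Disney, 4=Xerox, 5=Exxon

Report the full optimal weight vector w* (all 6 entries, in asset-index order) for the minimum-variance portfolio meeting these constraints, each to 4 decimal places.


x=Σ⁻¹μ = [1.3074  0.1370  -0.4562  3.3865  1.8675  1.8151]
y=Σ⁻¹𝟙 = [13.8634  9.5582  3.2877  12.2408  10.6660  9.5839]
a=μᵀx=1.419274  b=𝟙ᵀx=8.057196  c=𝟙ᵀy=59.200028  D=ac−b²=19.102644
λ₁=(c·0.151−b)/D = (59.200028·0.151−8.057196)/19.102644 = 0.046172
λ₂=(a−b·0.151)/D = (1.419274−8.057196·0.151)/19.102644 = 0.010608
w* = 0.046172·x + 0.010608·y:
  w_0 = 0.046172·1.3074 + 0.010608·13.8634 = 0.2074  (Raytheon)
  w_1 = 0.046172·0.1370 + 0.010608·9.5582 = 0.1077  (Chevron)
  w_2 = 0.046172·-0.4562 + 0.010608·3.2877 = 0.0138  (Merck)
  w_3 = 0.046172·3.3865 + 0.010608·12.2408 = 0.2862  (Disney)
  w_4 = 0.046172·1.8675 + 0.010608·10.6660 = 0.1994  (Xerox)
  w_5 = 0.046172·1.8151 + 0.010608·9.5839 = 0.1855  (Exxon)
Σw_i=1.0000  μᵀw=0.1510
σ²=wᵀΣw=λ₁·μ_p+λ₂ = 0.046172·0.151 + 0.010608 = 0.017580 ≈ 0.0176

0.2074  0.1077  0.0138  0.2862  0.1994  0.1855


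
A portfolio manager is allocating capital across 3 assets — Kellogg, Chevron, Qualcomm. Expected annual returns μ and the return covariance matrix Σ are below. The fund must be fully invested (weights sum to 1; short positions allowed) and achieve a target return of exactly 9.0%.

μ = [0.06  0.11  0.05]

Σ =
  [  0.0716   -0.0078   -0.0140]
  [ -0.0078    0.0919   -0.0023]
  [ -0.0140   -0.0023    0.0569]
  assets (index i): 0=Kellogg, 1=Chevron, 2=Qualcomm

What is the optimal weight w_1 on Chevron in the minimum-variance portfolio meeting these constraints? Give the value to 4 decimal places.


x=Σ⁻¹μ = [1.2243  1.3317  1.2338]
y=Σ⁻¹𝟙 = [19.8960  13.1457  23.0014]
a=μᵀx=0.281641  b=𝟙ᵀx=3.789862  c=𝟙ᵀy=56.043165  D=ac−b²=1.420995
λ₁=(c·0.090−b)/D = (56.043165·0.090−3.789862)/1.420995 = 0.882496
λ₂=(a−b·0.090)/D = (0.281641−3.789862·0.090)/1.420995 = -0.041835
w* = 0.882496·x + -0.041835·y:
  w_0 = 0.882496·1.2243 + -0.041835·19.8960 = 0.2481  (Kellogg)
  w_1 = 0.882496·1.3317 + -0.041835·13.1457 = 0.6253  (Chevron)
  w_2 = 0.882496·1.2338 + -0.041835·23.0014 = 0.1266  (Qualcomm)
Σw_i=1.0000  μᵀw=0.0900
σ²=wᵀΣw=λ₁·μ_p+λ₂ = 0.882496·0.090 + -0.041835 = 0.037590 ≈ 0.0376

0.6253


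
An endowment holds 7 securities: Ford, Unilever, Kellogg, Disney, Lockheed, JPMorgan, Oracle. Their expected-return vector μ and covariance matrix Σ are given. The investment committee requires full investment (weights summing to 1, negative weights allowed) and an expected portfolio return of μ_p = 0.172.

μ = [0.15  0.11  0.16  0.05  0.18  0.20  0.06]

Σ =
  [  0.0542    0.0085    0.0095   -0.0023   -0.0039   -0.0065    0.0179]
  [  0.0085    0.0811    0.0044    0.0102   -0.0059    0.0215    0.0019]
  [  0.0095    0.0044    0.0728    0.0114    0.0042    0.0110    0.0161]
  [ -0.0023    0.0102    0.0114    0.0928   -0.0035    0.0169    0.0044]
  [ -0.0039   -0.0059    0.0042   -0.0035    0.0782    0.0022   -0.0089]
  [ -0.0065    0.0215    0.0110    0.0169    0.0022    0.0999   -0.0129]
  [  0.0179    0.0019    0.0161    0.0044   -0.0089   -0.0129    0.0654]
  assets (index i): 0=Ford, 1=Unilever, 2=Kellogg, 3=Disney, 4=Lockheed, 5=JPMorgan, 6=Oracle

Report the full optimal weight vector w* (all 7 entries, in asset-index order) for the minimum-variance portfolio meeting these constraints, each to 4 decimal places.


u=Σ⁻¹μ = [2.6684  0.6570  1.2429  0.0993  2.4325  1.8994  0.5610]
v=Σ⁻¹𝟙 = [14.4628  8.0541  4.9990  8.0164  15.4588  8.6676  13.1415]
a=μᵀu=1.527771  b=𝟙ᵀu=9.560625  c=𝟙ᵀv=72.800195  D=ac−b²=19.816444
λ₁=(c·0.172−b)/D = (72.800195·0.172−9.560625)/19.816444 = 0.149422
λ₂=(a−b·0.172)/D = (1.527771−9.560625·0.172)/19.816444 = -0.005887
w* = 0.149422·u + -0.005887·v:
  w_0 = 0.149422·2.6684 + -0.005887·14.4628 = 0.3136  (Ford)
  w_1 = 0.149422·0.6570 + -0.005887·8.0541 = 0.0508  (Unilever)
  w_2 = 0.149422·1.2429 + -0.005887·4.9990 = 0.1563  (Kellogg)
  w_3 = 0.149422·0.0993 + -0.005887·8.0164 = -0.0324  (Disney)
  w_4 = 0.149422·2.4325 + -0.005887·15.4588 = 0.2725  (Lockheed)
  w_5 = 0.149422·1.8994 + -0.005887·8.6676 = 0.2328  (JPMorgan)
  w_6 = 0.149422·0.5610 + -0.005887·13.1415 = 0.0065  (Oracle)
Σw_i=1.0000  μᵀw=0.1720
σ²=wᵀΣw=λ₁·μ_p+λ₂ = 0.149422·0.172 + -0.005887 = 0.019814 ≈ 0.0198

0.3136  0.0508  0.1563  -0.0324  0.2725  0.2328  0.0065


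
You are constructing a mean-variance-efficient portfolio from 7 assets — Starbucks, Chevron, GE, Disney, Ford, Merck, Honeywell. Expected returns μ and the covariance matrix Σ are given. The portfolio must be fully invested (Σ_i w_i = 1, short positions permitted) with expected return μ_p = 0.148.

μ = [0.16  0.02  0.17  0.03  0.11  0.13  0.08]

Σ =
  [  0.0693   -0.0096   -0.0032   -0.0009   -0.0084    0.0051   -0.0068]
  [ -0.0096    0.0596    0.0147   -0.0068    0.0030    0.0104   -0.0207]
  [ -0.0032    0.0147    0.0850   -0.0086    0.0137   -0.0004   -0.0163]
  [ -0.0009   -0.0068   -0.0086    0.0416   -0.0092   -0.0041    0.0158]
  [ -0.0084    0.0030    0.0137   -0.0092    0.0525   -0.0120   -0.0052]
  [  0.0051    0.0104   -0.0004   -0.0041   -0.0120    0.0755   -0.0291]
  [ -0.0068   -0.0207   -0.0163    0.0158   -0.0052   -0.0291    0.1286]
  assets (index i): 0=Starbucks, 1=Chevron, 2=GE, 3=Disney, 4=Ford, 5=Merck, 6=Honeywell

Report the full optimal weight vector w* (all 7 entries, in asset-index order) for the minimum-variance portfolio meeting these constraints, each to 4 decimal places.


x=Σ⁻¹μ = [2.8120  0.4136  2.0294  1.5881  3.0452  2.6842  1.6300]
y=Σ⁻¹𝟙 = [22.0617  21.7282  10.3395  33.1758  30.9646  21.6383  15.8230]
a=μᵀx=1.665136  b=𝟙ᵀx=14.202367  c=𝟙ᵀy=155.731252  D=ac−b²=57.606514
λ₁=(c·0.148−b)/D = (155.731252·0.148−14.202367)/57.606514 = 0.153557
λ₂=(a−b·0.148)/D = (1.665136−14.202367·0.148)/57.606514 = -0.007583
w* = 0.153557·x + -0.007583·y:
  w_0 = 0.153557·2.8120 + -0.007583·22.0617 = 0.2645  (Starbucks)
  w_1 = 0.153557·0.4136 + -0.007583·21.7282 = -0.1012  (Chevron)
  w_2 = 0.153557·2.0294 + -0.007583·10.3395 = 0.2332  (GE)
  w_3 = 0.153557·1.5881 + -0.007583·33.1758 = -0.0077  (Disney)
  w_4 = 0.153557·3.0452 + -0.007583·30.9646 = 0.2328  (Ford)
  w_5 = 0.153557·2.6842 + -0.007583·21.6383 = 0.2481  (Merck)
  w_6 = 0.153557·1.6300 + -0.007583·15.8230 = 0.1303  (Honeywell)
Σw_i=1.0000  μᵀw=0.1480
σ²=wᵀΣw=λ₁·μ_p+λ₂ = 0.153557·0.148 + -0.007583 = 0.015144 ≈ 0.0151

0.2645  -0.1012  0.2332  -0.0077  0.2328  0.2481  0.1303


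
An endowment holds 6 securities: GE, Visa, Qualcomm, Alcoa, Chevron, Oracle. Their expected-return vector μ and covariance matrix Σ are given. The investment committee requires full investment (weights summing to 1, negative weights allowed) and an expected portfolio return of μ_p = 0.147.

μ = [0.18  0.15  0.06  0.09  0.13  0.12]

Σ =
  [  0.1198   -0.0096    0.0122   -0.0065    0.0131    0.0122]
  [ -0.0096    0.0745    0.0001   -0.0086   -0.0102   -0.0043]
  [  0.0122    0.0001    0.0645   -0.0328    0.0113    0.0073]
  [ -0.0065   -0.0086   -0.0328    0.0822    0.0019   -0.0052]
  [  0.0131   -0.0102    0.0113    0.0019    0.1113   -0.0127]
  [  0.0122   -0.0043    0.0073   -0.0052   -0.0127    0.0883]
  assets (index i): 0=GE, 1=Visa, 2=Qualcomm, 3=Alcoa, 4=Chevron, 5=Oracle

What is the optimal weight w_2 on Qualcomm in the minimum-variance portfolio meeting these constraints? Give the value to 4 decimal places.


u=Σ⁻¹μ = [1.4075  2.6904  1.3331  2.0849  1.2477  1.4876]
v=Σ⁻¹𝟙 = [6.6196  18.9599  23.9984  24.8139  8.4554  12.0271]
a=μᵀu=1.265244  b=𝟙ᵀu=10.251131  c=𝟙ᵀv=94.874397  D=ac−b²=14.953570
λ₁=(c·0.147−b)/D = (94.874397·0.147−10.251131)/14.953570 = 0.247125
λ₂=(a−b·0.147)/D = (1.265244−10.251131·0.147)/14.953570 = -0.016162
w* = 0.247125·u + -0.016162·v:
  w_0 = 0.247125·1.4075 + -0.016162·6.6196 = 0.2409  (GE)
  w_1 = 0.247125·2.6904 + -0.016162·18.9599 = 0.3584  (Visa)
  w_2 = 0.247125·1.3331 + -0.016162·23.9984 = -0.0584  (Qualcomm)
  w_3 = 0.247125·2.0849 + -0.016162·24.8139 = 0.1142  (Alcoa)
  w_4 = 0.247125·1.2477 + -0.016162·8.4554 = 0.1717  (Chevron)
  w_5 = 0.247125·1.4876 + -0.016162·12.0271 = 0.1732  (Oracle)
Σw_i=1.0000  μᵀw=0.1470
σ²=wᵀΣw=λ₁·μ_p+λ₂ = 0.247125·0.147 + -0.016162 = 0.020166 ≈ 0.0202

-0.0584


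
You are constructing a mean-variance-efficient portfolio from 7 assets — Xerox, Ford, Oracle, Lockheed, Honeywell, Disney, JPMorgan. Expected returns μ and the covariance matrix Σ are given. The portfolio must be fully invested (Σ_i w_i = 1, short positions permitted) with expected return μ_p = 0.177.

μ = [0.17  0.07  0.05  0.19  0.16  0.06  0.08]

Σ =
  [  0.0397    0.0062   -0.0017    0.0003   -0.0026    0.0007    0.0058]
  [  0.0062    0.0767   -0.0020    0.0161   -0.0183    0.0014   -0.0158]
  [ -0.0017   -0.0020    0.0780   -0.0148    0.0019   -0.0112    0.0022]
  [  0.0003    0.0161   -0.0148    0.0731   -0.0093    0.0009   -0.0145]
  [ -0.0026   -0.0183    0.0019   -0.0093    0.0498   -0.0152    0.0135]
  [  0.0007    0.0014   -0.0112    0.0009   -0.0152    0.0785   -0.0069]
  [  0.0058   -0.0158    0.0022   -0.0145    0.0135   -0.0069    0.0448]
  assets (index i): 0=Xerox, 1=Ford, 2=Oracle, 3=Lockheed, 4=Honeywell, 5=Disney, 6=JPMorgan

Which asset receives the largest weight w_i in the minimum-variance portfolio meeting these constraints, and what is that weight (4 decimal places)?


Xerox (0.4126)

p=Σ⁻¹μ = [4.1461  1.2963  1.5470  3.5064  4.6392  1.9293  1.6642]
q=Σ⁻¹𝟙 = [20.4822  19.9024  19.8222  22.3198  31.6650  23.2765  26.9826]
a=μᵀp=2.530321  b=𝟙ᵀp=18.728617  c=𝟙ᵀq=164.450717  D=ac−b²=65.352002
λ₁=(c·0.177−b)/D = (164.450717·0.177−18.728617)/65.352002 = 0.158819
λ₂=(a−b·0.177)/D = (2.530321−18.728617·0.177)/65.352002 = -0.012006
w* = 0.158819·p + -0.012006·q:
  w_0 = 0.158819·4.1461 + -0.012006·20.4822 = 0.4126  (Xerox)
  w_1 = 0.158819·1.2963 + -0.012006·19.9024 = -0.0331  (Ford)
  w_2 = 0.158819·1.5470 + -0.012006·19.8222 = 0.0077  (Oracle)
  w_3 = 0.158819·3.5064 + -0.012006·22.3198 = 0.2889  (Lockheed)
  w_4 = 0.158819·4.6392 + -0.012006·31.6650 = 0.3566  (Honeywell)
  w_5 = 0.158819·1.9293 + -0.012006·23.2765 = 0.0269  (Disney)
  w_6 = 0.158819·1.6642 + -0.012006·26.9826 = -0.0597  (JPMorgan)
Σw_i=1.0000  μᵀw=0.1770
σ²=wᵀΣw=λ₁·μ_p+λ₂ = 0.158819·0.177 + -0.012006 = 0.016105 ≈ 0.0161


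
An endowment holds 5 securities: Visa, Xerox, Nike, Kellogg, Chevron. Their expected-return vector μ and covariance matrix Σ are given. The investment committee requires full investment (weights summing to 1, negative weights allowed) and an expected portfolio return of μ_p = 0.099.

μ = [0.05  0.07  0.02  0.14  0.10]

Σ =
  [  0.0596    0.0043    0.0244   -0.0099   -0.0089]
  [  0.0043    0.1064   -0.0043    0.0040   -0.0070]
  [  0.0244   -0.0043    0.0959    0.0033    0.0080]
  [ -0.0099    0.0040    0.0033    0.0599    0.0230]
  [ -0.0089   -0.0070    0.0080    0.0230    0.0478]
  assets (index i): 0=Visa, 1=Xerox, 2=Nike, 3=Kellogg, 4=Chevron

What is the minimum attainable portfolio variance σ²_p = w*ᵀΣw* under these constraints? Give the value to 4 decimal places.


u=Σ⁻¹μ = [1.4957  0.6137  -0.3433  1.9572  1.5761]
v=Σ⁻¹𝟙 = [19.3413  9.6455  3.8955  11.4379  19.7787]
a=μᵀu=0.542491  b=𝟙ᵀu=5.299336  c=𝟙ᵀv=64.098845  D=ac−b²=6.690080
λ₁=(c·0.099−b)/D = (64.098845·0.099−5.299336)/6.690080 = 0.156418
λ₂=(a−b·0.099)/D = (0.542491−5.299336·0.099)/6.690080 = 0.002669
w* = 0.156418·u + 0.002669·v:
  w_0 = 0.156418·1.4957 + 0.002669·19.3413 = 0.2856  (Visa)
  w_1 = 0.156418·0.6137 + 0.002669·9.6455 = 0.1217  (Xerox)
  w_2 = 0.156418·-0.3433 + 0.002669·3.8955 = -0.0433  (Nike)
  w_3 = 0.156418·1.9572 + 0.002669·11.4379 = 0.3367  (Kellogg)
  w_4 = 0.156418·1.5761 + 0.002669·19.7787 = 0.2993  (Chevron)
Σw_i=1.0000  μᵀw=0.0990
σ²=wᵀΣw=λ₁·μ_p+λ₂ = 0.156418·0.099 + 0.002669 = 0.018155 ≈ 0.0182

0.0182


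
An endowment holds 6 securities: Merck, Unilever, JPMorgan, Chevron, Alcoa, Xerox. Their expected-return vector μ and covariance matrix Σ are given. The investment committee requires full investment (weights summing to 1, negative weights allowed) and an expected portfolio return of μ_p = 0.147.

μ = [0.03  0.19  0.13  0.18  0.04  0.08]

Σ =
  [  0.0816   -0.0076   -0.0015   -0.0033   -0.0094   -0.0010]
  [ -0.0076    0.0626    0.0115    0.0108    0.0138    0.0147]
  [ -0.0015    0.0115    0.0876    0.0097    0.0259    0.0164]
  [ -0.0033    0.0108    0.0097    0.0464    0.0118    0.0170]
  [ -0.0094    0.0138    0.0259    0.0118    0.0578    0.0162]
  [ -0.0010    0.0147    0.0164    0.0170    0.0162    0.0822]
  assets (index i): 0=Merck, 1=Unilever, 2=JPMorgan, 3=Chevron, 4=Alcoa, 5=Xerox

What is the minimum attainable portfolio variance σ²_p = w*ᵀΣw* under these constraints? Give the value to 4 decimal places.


0.0194

p=Σ⁻¹μ = [0.6549  2.5838  1.0988  3.4161  -0.9464  -0.2200]
q=Σ⁻¹𝟙 = [15.2712  11.0369  4.5744  14.7823  10.8873  4.2620]
a=μᵀp=1.212841  b=𝟙ᵀp=6.587088  c=𝟙ᵀq=60.814086  D=ac−b²=30.368060
λ₁=(c·0.147−b)/D = (60.814086·0.147−6.587088)/30.368060 = 0.077469
λ₂=(a−b·0.147)/D = (1.212841−6.587088·0.147)/30.368060 = 0.008052
w* = 0.077469·p + 0.008052·q:
  w_0 = 0.077469·0.6549 + 0.008052·15.2712 = 0.1737  (Merck)
  w_1 = 0.077469·2.5838 + 0.008052·11.0369 = 0.2890  (Unilever)
  w_2 = 0.077469·1.0988 + 0.008052·4.5744 = 0.1220  (JPMorgan)
  w_3 = 0.077469·3.4161 + 0.008052·14.7823 = 0.3837  (Chevron)
  w_4 = 0.077469·-0.9464 + 0.008052·10.8873 = 0.0144  (Alcoa)
  w_5 = 0.077469·-0.2200 + 0.008052·4.2620 = 0.0173  (Xerox)
Σw_i=1.0000  μᵀw=0.1470
σ²=wᵀΣw=λ₁·μ_p+λ₂ = 0.077469·0.147 + 0.008052 = 0.019440 ≈ 0.0194


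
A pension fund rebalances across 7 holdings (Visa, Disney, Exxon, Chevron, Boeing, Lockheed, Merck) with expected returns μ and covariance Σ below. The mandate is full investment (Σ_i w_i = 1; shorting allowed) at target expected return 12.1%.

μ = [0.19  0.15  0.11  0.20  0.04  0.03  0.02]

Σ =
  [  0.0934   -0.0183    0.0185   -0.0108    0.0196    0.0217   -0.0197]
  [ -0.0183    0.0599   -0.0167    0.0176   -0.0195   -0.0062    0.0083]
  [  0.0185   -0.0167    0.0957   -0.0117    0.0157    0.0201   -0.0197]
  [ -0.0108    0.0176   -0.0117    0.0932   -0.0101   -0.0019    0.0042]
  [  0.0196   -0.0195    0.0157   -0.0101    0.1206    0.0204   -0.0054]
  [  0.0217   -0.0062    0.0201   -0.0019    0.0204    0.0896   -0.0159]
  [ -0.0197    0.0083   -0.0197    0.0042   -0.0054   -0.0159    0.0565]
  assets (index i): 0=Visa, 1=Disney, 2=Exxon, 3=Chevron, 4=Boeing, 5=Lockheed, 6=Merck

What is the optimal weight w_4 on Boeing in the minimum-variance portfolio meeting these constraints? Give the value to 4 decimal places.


0.0615

p=Σ⁻¹μ = [2.8085  3.1586  1.6632  2.0701  0.4559  -0.3391  1.2434]
q=Σ⁻¹𝟙 = [15.3141  22.3628  15.1001  9.9858  8.0197  8.8854  27.5432]
a=μᵀp=1.637308  b=𝟙ᵀp=11.060491  c=𝟙ᵀq=107.211134  D=ac−b²=53.203143
λ₁=(c·0.121−b)/D = (107.211134·0.121−11.060491)/53.203143 = 0.035939
λ₂=(a−b·0.121)/D = (1.637308−11.060491·0.121)/53.203143 = 0.005620
w* = 0.035939·p + 0.005620·q:
  w_0 = 0.035939·2.8085 + 0.005620·15.3141 = 0.1870  (Visa)
  w_1 = 0.035939·3.1586 + 0.005620·22.3628 = 0.2392  (Disney)
  w_2 = 0.035939·1.6632 + 0.005620·15.1001 = 0.1446  (Exxon)
  w_3 = 0.035939·2.0701 + 0.005620·9.9858 = 0.1305  (Chevron)
  w_4 = 0.035939·0.4559 + 0.005620·8.0197 = 0.0615  (Boeing)
  w_5 = 0.035939·-0.3391 + 0.005620·8.8854 = 0.0377  (Lockheed)
  w_6 = 0.035939·1.2434 + 0.005620·27.5432 = 0.1995  (Merck)
Σw_i=1.0000  μᵀw=0.1210
σ²=wᵀΣw=λ₁·μ_p+λ₂ = 0.035939·0.121 + 0.005620 = 0.009968 ≈ 0.0100


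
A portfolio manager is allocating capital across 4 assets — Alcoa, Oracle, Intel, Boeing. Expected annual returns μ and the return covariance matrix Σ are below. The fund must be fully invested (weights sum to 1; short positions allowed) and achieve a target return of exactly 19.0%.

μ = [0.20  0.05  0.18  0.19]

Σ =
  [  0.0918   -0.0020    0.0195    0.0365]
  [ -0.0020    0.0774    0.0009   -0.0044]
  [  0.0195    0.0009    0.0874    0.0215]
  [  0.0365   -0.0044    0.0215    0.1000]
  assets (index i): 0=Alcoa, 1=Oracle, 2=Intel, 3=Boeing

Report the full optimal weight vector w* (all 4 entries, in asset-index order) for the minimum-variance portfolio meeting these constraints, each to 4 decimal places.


0.3783  0.0015  0.3573  0.2629

u=Σ⁻¹μ = [1.4516  0.7284  1.4604  1.0882]
v=Σ⁻¹𝟙 = [6.9398  13.3613  8.2084  6.2901]
a=μᵀu=0.796381  b=𝟙ᵀu=4.728646  c=𝟙ᵀv=34.799584  D=ac−b²=5.353625
λ₁=(c·0.190−b)/D = (34.799584·0.190−4.728646)/5.353625 = 0.351776
λ₂=(a−b·0.190)/D = (0.796381−4.728646·0.190)/5.353625 = -0.019064
w* = 0.351776·u + -0.019064·v:
  w_0 = 0.351776·1.4516 + -0.019064·6.9398 = 0.3783  (Alcoa)
  w_1 = 0.351776·0.7284 + -0.019064·13.3613 = 0.0015  (Oracle)
  w_2 = 0.351776·1.4604 + -0.019064·8.2084 = 0.3573  (Intel)
  w_3 = 0.351776·1.0882 + -0.019064·6.2901 = 0.2629  (Boeing)
Σw_i=1.0000  μᵀw=0.1900
σ²=wᵀΣw=λ₁·μ_p+λ₂ = 0.351776·0.190 + -0.019064 = 0.047773 ≈ 0.0478


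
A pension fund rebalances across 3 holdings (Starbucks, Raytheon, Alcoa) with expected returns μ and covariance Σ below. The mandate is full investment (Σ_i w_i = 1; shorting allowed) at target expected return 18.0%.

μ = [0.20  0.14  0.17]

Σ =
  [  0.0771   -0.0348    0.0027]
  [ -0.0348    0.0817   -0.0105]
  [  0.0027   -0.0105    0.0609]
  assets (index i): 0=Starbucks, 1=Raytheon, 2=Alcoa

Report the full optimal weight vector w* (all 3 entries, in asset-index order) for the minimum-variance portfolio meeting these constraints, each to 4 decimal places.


0.5369  0.2036  0.2595

u=Σ⁻¹μ = [4.2625  3.9512  3.2837]
v=Σ⁻¹𝟙 = [23.4561  24.7562  19.6488]
a=μᵀu=1.963892  b=𝟙ᵀu=11.497380  c=𝟙ᵀv=67.861082  D=ac−b²=1.082123
λ₁=(c·0.180−b)/D = (67.861082·0.180−11.497380)/1.082123 = 0.663155
λ₂=(a−b·0.180)/D = (1.963892−11.497380·0.180)/1.082123 = -0.097619
w* = 0.663155·u + -0.097619·v:
  w_0 = 0.663155·4.2625 + -0.097619·23.4561 = 0.5369  (Starbucks)
  w_1 = 0.663155·3.9512 + -0.097619·24.7562 = 0.2036  (Raytheon)
  w_2 = 0.663155·3.2837 + -0.097619·19.6488 = 0.2595  (Alcoa)
Σw_i=1.0000  μᵀw=0.1800
σ²=wᵀΣw=λ₁·μ_p+λ₂ = 0.663155·0.180 + -0.097619 = 0.021749 ≈ 0.0217


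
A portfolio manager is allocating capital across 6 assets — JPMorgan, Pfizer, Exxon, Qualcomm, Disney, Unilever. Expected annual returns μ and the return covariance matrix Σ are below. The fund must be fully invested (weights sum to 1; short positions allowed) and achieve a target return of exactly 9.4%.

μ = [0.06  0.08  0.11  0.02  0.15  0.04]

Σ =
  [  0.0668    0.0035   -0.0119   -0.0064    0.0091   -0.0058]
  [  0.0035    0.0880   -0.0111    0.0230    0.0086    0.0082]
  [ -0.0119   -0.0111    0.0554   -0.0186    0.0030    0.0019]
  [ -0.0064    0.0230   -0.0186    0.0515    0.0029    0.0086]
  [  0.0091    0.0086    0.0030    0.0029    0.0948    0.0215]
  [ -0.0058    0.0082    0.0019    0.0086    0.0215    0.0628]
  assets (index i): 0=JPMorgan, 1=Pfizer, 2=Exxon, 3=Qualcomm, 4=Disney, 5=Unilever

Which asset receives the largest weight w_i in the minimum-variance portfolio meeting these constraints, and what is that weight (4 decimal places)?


g=Σ⁻¹μ = [1.2727  0.7894  2.7208  1.1080  1.2727  -0.0183]
h=Σ⁻¹𝟙 = [24.1529  5.4339  33.9059  30.1892  3.2032  11.1881]
a=μᵀg=0.651134  b=𝟙ᵀg=7.145325  c=𝟙ᵀh=108.073161  D=ac−b²=19.314426
λ₁=(c·0.094−b)/D = (108.073161·0.094−7.145325)/19.314426 = 0.156026
λ₂=(a−b·0.094)/D = (0.651134−7.145325·0.094)/19.314426 = -0.001063
w* = 0.156026·g + -0.001063·h:
  w_0 = 0.156026·1.2727 + -0.001063·24.1529 = 0.1729  (JPMorgan)
  w_1 = 0.156026·0.7894 + -0.001063·5.4339 = 0.1174  (Pfizer)
  w_2 = 0.156026·2.7208 + -0.001063·33.9059 = 0.3885  (Exxon)
  w_3 = 0.156026·1.1080 + -0.001063·30.1892 = 0.1408  (Qualcomm)
  w_4 = 0.156026·1.2727 + -0.001063·3.2032 = 0.1952  (Disney)
  w_5 = 0.156026·-0.0183 + -0.001063·11.1881 = -0.0148  (Unilever)
Σw_i=1.0000  μᵀw=0.0940
σ²=wᵀΣw=λ₁·μ_p+λ₂ = 0.156026·0.094 + -0.001063 = 0.013604 ≈ 0.0136

Exxon (0.3885)


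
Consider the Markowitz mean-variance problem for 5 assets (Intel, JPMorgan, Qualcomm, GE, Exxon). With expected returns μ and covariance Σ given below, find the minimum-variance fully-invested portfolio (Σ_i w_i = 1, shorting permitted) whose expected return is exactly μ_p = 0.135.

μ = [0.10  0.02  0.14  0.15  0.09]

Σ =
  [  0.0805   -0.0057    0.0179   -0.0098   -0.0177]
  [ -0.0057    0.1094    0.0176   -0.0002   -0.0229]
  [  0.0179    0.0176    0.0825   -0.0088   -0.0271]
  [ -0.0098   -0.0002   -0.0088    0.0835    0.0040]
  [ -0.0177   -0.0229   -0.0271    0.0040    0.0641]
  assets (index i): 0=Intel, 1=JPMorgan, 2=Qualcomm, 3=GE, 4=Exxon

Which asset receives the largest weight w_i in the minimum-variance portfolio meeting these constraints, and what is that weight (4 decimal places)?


Qualcomm (0.3617)

p=Σ⁻¹μ = [1.6384  0.4949  2.4215  2.1049  2.9256]
q=Σ⁻¹𝟙 = [18.4063  14.0741  17.2050  14.4463  32.0836]
a=μᵀp=1.091788  b=𝟙ᵀp=9.585291  c=𝟙ᵀq=96.215417  D=ac−b²=13.169064
λ₁=(c·0.135−b)/D = (96.215417·0.135−9.585291)/13.169064 = 0.258469
λ₂=(a−b·0.135)/D = (1.091788−9.585291·0.135)/13.169064 = -0.015356
w* = 0.258469·p + -0.015356·q:
  w_0 = 0.258469·1.6384 + -0.015356·18.4063 = 0.1408  (Intel)
  w_1 = 0.258469·0.4949 + -0.015356·14.0741 = -0.0882  (JPMorgan)
  w_2 = 0.258469·2.4215 + -0.015356·17.2050 = 0.3617  (Qualcomm)
  w_3 = 0.258469·2.1049 + -0.015356·14.4463 = 0.3222  (GE)
  w_4 = 0.258469·2.9256 + -0.015356·32.0836 = 0.2635  (Exxon)
Σw_i=1.0000  μᵀw=0.1350
σ²=wᵀΣw=λ₁·μ_p+λ₂ = 0.258469·0.135 + -0.015356 = 0.019537 ≈ 0.0195


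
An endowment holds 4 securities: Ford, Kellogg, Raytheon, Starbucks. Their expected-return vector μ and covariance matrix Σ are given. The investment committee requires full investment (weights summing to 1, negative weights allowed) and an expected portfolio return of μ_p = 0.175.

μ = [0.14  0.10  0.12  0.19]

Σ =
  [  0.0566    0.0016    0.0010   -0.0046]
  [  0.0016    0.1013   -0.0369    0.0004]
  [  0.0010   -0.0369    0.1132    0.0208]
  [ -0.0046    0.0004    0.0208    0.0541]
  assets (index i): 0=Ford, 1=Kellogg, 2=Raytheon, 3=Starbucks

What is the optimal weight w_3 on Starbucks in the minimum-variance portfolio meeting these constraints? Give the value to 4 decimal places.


0.6853

u=Σ⁻¹μ = [2.7028  1.2248  0.8065  3.4227]
v=Σ⁻¹𝟙 = [18.4283  13.1600  10.0010  16.1088]
a=μᵀu=1.247960  b=𝟙ᵀu=8.156756  c=𝟙ᵀv=57.698116  D=ac−b²=5.472246
λ₁=(c·0.175−b)/D = (57.698116·0.175−8.156756)/5.472246 = 0.354592
λ₂=(a−b·0.175)/D = (1.247960−8.156756·0.175)/5.472246 = -0.032797
w* = 0.354592·u + -0.032797·v:
  w_0 = 0.354592·2.7028 + -0.032797·18.4283 = 0.3540  (Ford)
  w_1 = 0.354592·1.2248 + -0.032797·13.1600 = 0.0027  (Kellogg)
  w_2 = 0.354592·0.8065 + -0.032797·10.0010 = -0.0420  (Raytheon)
  w_3 = 0.354592·3.4227 + -0.032797·16.1088 = 0.6853  (Starbucks)
Σw_i=1.0000  μᵀw=0.1750
σ²=wᵀΣw=λ₁·μ_p+λ₂ = 0.354592·0.175 + -0.032797 = 0.029257 ≈ 0.0293


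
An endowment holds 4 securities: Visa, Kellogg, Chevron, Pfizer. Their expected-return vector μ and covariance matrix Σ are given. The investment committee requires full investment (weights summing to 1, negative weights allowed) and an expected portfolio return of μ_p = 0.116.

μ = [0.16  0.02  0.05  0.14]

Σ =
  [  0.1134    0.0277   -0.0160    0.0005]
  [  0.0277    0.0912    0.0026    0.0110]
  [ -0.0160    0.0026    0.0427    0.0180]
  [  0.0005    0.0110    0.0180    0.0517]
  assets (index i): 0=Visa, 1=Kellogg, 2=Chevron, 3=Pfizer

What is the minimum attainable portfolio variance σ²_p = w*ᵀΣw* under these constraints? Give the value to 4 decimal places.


0.0232

p=Σ⁻¹μ = [1.6552  -0.6138  0.7486  2.5619]
q=Σ⁻¹𝟙 = [10.5459  5.8996  22.7723  10.0567]
a=μᵀp=0.648647  b=𝟙ᵀp=4.351889  c=𝟙ᵀq=49.274500  D=ac−b²=13.022815
λ₁=(c·0.116−b)/D = (49.274500·0.116−4.351889)/13.022815 = 0.104736
λ₂=(a−b·0.116)/D = (0.648647−4.351889·0.116)/13.022815 = 0.011044
w* = 0.104736·p + 0.011044·q:
  w_0 = 0.104736·1.6552 + 0.011044·10.5459 = 0.2898  (Visa)
  w_1 = 0.104736·-0.6138 + 0.011044·5.8996 = 0.0009  (Kellogg)
  w_2 = 0.104736·0.7486 + 0.011044·22.7723 = 0.3299  (Chevron)
  w_3 = 0.104736·2.5619 + 0.011044·10.0567 = 0.3794  (Pfizer)
Σw_i=1.0000  μᵀw=0.1160
σ²=wᵀΣw=λ₁·μ_p+λ₂ = 0.104736·0.116 + 0.011044 = 0.023194 ≈ 0.0232


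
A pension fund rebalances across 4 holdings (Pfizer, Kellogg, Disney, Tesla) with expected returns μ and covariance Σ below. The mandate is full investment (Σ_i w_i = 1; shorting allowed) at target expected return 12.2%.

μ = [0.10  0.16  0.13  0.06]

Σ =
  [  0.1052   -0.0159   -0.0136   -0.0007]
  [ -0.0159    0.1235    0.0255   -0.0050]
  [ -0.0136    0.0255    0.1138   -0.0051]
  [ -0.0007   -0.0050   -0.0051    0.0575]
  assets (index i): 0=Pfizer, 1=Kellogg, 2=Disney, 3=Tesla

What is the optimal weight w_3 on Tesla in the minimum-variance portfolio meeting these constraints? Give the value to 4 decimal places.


0.1418

g=Σ⁻¹μ = [1.2920  1.2935  1.0636  1.2660]
h=Σ⁻¹𝟙 = [12.1091  8.5342  9.1779  19.0949]
a=μᵀg=0.550400  b=𝟙ᵀg=4.915203  c=𝟙ᵀh=48.916086  D=ac−b²=2.764192
λ₁=(c·0.122−b)/D = (48.916086·0.122−4.915203)/2.764192 = 0.380784
λ₂=(a−b·0.122)/D = (0.550400−4.915203·0.122)/2.764192 = -0.017819
w* = 0.380784·g + -0.017819·h:
  w_0 = 0.380784·1.2920 + -0.017819·12.1091 = 0.2762  (Pfizer)
  w_1 = 0.380784·1.2935 + -0.017819·8.5342 = 0.3405  (Kellogg)
  w_2 = 0.380784·1.0636 + -0.017819·9.1779 = 0.2415  (Disney)
  w_3 = 0.380784·1.2660 + -0.017819·19.0949 = 0.1418  (Tesla)
Σw_i=1.0000  μᵀw=0.1220
σ²=wᵀΣw=λ₁·μ_p+λ₂ = 0.380784·0.122 + -0.017819 = 0.028637 ≈ 0.0286


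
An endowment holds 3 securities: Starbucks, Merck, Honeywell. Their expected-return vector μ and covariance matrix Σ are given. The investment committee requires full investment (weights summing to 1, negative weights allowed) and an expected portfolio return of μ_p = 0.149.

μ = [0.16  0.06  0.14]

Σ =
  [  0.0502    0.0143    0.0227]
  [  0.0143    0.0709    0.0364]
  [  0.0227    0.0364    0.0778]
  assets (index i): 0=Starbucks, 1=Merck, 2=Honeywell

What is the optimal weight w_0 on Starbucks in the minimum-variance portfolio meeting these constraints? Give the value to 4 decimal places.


0.6866

x=Σ⁻¹μ = [2.7588  -0.2906  1.1305]
y=Σ⁻¹𝟙 = [15.5078  8.8190  4.2026]
a=μᵀx=0.582246  b=𝟙ᵀx=3.598746  c=𝟙ᵀy=28.529332  D=ac−b²=3.660106
λ₁=(c·0.149−b)/D = (28.529332·0.149−3.598746)/3.660106 = 0.178171
λ₂=(a−b·0.149)/D = (0.582246−3.598746·0.149)/3.660106 = 0.012577
w* = 0.178171·x + 0.012577·y:
  w_0 = 0.178171·2.7588 + 0.012577·15.5078 = 0.6866  (Starbucks)
  w_1 = 0.178171·-0.2906 + 0.012577·8.8190 = 0.0591  (Merck)
  w_2 = 0.178171·1.1305 + 0.012577·4.2026 = 0.2543  (Honeywell)
Σw_i=1.0000  μᵀw=0.1490
σ²=wᵀΣw=λ₁·μ_p+λ₂ = 0.178171·0.149 + 0.012577 = 0.039124 ≈ 0.0391


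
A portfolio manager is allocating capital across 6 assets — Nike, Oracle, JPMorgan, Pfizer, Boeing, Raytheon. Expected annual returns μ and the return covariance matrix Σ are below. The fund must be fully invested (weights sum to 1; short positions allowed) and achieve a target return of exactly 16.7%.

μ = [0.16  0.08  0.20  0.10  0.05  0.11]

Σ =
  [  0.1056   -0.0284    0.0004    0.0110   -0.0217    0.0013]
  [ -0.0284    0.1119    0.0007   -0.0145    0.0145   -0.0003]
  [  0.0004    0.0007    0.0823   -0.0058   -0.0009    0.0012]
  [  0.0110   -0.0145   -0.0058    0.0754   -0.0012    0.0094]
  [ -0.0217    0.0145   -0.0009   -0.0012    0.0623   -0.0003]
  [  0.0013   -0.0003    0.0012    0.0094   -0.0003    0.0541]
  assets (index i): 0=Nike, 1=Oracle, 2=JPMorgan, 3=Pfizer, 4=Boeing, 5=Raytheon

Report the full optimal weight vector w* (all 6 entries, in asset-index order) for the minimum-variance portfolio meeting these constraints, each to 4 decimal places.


0.2487  0.0869  0.4859  0.0912  -0.0725  0.1597

x=Σ⁻¹μ = [1.9339  1.1953  2.4888  1.2706  1.2667  1.7245]
y=Σ⁻¹𝟙 = [15.0108  11.8867  12.8477  12.6789  19.0192  15.8070]
a=μᵀx=1.282902  b=𝟙ᵀx=9.879823  c=𝟙ᵀy=87.250330  D=ac−b²=14.322716
λ₁=(c·0.167−b)/D = (87.250330·0.167−9.879823)/14.322716 = 0.327520
λ₂=(a−b·0.167)/D = (1.282902−9.879823·0.167)/14.322716 = -0.025626
w* = 0.327520·x + -0.025626·y:
  w_0 = 0.327520·1.9339 + -0.025626·15.0108 = 0.2487  (Nike)
  w_1 = 0.327520·1.1953 + -0.025626·11.8867 = 0.0869  (Oracle)
  w_2 = 0.327520·2.4888 + -0.025626·12.8477 = 0.4859  (JPMorgan)
  w_3 = 0.327520·1.2706 + -0.025626·12.6789 = 0.0912  (Pfizer)
  w_4 = 0.327520·1.2667 + -0.025626·19.0192 = -0.0725  (Boeing)
  w_5 = 0.327520·1.7245 + -0.025626·15.8070 = 0.1597  (Raytheon)
Σw_i=1.0000  μᵀw=0.1670
σ²=wᵀΣw=λ₁·μ_p+λ₂ = 0.327520·0.167 + -0.025626 = 0.029070 ≈ 0.0291


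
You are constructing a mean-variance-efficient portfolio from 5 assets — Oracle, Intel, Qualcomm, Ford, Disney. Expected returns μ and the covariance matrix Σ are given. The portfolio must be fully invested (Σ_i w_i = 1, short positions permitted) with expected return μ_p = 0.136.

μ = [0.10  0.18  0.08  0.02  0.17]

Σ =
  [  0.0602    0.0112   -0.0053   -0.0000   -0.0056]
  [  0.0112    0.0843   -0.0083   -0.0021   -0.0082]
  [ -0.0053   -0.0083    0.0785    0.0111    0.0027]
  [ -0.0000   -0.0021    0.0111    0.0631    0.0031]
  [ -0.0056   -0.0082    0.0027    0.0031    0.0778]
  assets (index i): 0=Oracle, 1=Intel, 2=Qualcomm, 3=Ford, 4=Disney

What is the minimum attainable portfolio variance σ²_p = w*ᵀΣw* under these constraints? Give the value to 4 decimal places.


0.0170

p=Σ⁻¹μ = [1.5785  2.2949  1.2760  0.0463  2.4945]
q=Σ⁻¹𝟙 = [16.7306  12.6361  12.8275  13.3037  14.4143]
a=μᵀp=1.098008  b=𝟙ᵀp=7.690258  c=𝟙ᵀq=69.912223  D=ac−b²=17.624076
λ₁=(c·0.136−b)/D = (69.912223·0.136−7.690258)/17.624076 = 0.103143
λ₂=(a−b·0.136)/D = (1.098008−7.690258·0.136)/17.624076 = 0.002958
w* = 0.103143·p + 0.002958·q:
  w_0 = 0.103143·1.5785 + 0.002958·16.7306 = 0.2123  (Oracle)
  w_1 = 0.103143·2.2949 + 0.002958·12.6361 = 0.2741  (Intel)
  w_2 = 0.103143·1.2760 + 0.002958·12.8275 = 0.1696  (Qualcomm)
  w_3 = 0.103143·0.0463 + 0.002958·13.3037 = 0.0441  (Ford)
  w_4 = 0.103143·2.4945 + 0.002958·14.4143 = 0.2999  (Disney)
Σw_i=1.0000  μᵀw=0.1360
σ²=wᵀΣw=λ₁·μ_p+λ₂ = 0.103143·0.136 + 0.002958 = 0.016986 ≈ 0.0170


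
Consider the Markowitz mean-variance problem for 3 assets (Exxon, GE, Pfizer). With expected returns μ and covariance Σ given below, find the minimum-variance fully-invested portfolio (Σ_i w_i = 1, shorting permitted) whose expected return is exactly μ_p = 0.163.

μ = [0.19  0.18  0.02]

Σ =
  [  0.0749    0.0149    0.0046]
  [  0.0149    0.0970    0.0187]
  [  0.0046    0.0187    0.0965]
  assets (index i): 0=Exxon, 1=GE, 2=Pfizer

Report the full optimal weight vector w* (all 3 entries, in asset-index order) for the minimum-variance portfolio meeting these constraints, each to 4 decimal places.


0.5207  0.3405  0.1388

g=Σ⁻¹μ = [2.2406  1.5500  -0.1999]
h=Σ⁻¹𝟙 = [11.4548  6.9156  8.4765]
a=μᵀg=0.700729  b=𝟙ᵀg=3.590751  c=𝟙ᵀh=26.846945  D=ac−b²=5.918945
λ₁=(c·0.163−b)/D = (26.846945·0.163−3.590751)/5.918945 = 0.132676
λ₂=(a−b·0.163)/D = (0.700729−3.590751·0.163)/5.918945 = 0.019503
w* = 0.132676·g + 0.019503·h:
  w_0 = 0.132676·2.2406 + 0.019503·11.4548 = 0.5207  (Exxon)
  w_1 = 0.132676·1.5500 + 0.019503·6.9156 = 0.3405  (GE)
  w_2 = 0.132676·-0.1999 + 0.019503·8.4765 = 0.1388  (Pfizer)
Σw_i=1.0000  μᵀw=0.1630
σ²=wᵀΣw=λ₁·μ_p+λ₂ = 0.132676·0.163 + 0.019503 = 0.041129 ≈ 0.0411


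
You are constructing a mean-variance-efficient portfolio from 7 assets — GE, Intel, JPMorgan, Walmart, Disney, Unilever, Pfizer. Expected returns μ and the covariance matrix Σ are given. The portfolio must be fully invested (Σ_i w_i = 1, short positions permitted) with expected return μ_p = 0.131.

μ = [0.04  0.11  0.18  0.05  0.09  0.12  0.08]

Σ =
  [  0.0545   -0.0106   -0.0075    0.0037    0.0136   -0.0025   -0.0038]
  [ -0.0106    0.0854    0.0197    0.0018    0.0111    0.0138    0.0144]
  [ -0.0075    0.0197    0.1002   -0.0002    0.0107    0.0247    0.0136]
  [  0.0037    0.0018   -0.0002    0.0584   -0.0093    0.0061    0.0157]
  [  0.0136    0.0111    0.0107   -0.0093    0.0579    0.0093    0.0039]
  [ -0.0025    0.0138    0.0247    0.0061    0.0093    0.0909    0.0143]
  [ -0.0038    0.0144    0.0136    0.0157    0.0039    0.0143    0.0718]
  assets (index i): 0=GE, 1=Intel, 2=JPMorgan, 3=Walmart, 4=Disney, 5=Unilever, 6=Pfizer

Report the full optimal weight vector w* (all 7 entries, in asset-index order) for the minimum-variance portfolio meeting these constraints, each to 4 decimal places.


0.0353  0.1448  0.4162  0.0448  0.1691  0.1526  0.0372

x=Σ⁻¹μ = [0.8440  0.7613  1.3996  0.7613  0.9448  0.6373  0.3964]
y=Σ⁻¹𝟙 = [17.7284  8.6591  6.1818  15.1524  11.4311  5.2089  6.9867]
a=μᵀx=0.600724  b=𝟙ᵀx=5.744779  c=𝟙ᵀy=71.348298  D=ac−b²=9.858135
λ₁=(c·0.131−b)/D = (71.348298·0.131−5.744779)/9.858135 = 0.365368
λ₂=(a−b·0.131)/D = (0.600724−5.744779·0.131)/9.858135 = -0.015403
w* = 0.365368·x + -0.015403·y:
  w_0 = 0.365368·0.8440 + -0.015403·17.7284 = 0.0353  (GE)
  w_1 = 0.365368·0.7613 + -0.015403·8.6591 = 0.1448  (Intel)
  w_2 = 0.365368·1.3996 + -0.015403·6.1818 = 0.4162  (JPMorgan)
  w_3 = 0.365368·0.7613 + -0.015403·15.1524 = 0.0448  (Walmart)
  w_4 = 0.365368·0.9448 + -0.015403·11.4311 = 0.1691  (Disney)
  w_5 = 0.365368·0.6373 + -0.015403·5.2089 = 0.1526  (Unilever)
  w_6 = 0.365368·0.3964 + -0.015403·6.9867 = 0.0372  (Pfizer)
Σw_i=1.0000  μᵀw=0.1310
σ²=wᵀΣw=λ₁·μ_p+λ₂ = 0.365368·0.131 + -0.015403 = 0.032460 ≈ 0.0325


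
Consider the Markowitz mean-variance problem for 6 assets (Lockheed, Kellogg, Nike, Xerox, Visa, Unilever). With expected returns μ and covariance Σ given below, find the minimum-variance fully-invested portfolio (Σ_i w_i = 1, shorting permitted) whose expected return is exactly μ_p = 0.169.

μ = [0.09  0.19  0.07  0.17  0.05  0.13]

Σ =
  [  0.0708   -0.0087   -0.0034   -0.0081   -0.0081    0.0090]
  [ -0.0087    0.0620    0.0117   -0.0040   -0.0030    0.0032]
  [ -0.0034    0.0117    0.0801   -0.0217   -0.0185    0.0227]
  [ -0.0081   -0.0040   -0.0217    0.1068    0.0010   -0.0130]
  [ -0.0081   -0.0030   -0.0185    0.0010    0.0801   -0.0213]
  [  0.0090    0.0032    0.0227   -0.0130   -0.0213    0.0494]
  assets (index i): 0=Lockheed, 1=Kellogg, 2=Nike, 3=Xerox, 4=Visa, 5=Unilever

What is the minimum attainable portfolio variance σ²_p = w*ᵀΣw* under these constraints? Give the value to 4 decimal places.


g=Σ⁻¹μ = [1.7780  3.2718  0.6291  2.3545  1.9062  3.2481]
h=Σ⁻¹𝟙 = [18.5688  17.0921  14.1646  17.0175  24.5219  24.2954]
a=μᵀg=1.743527  b=𝟙ᵀg=13.187690  c=𝟙ᵀh=115.660318  D=ac−b²=27.741680
λ₁=(c·0.169−b)/D = (115.660318·0.169−13.187690)/27.741680 = 0.229218
λ₂=(a−b·0.169)/D = (1.743527−13.187690·0.169)/27.741680 = -0.017490
w* = 0.229218·g + -0.017490·h:
  w_0 = 0.229218·1.7780 + -0.017490·18.5688 = 0.0828  (Lockheed)
  w_1 = 0.229218·3.2718 + -0.017490·17.0921 = 0.4510  (Kellogg)
  w_2 = 0.229218·0.6291 + -0.017490·14.1646 = -0.1035  (Nike)
  w_3 = 0.229218·2.3545 + -0.017490·17.0175 = 0.2421  (Xerox)
  w_4 = 0.229218·1.9062 + -0.017490·24.5219 = 0.0081  (Visa)
  w_5 = 0.229218·3.2481 + -0.017490·24.2954 = 0.3196  (Unilever)
Σw_i=1.0000  μᵀw=0.1690
σ²=wᵀΣw=λ₁·μ_p+λ₂ = 0.229218·0.169 + -0.017490 = 0.021248 ≈ 0.0212

0.0212
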